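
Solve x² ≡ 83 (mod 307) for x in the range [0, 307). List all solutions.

Since 307 ≡ 3 (mod 4), a square root of 83 is 83^((307+1)/4) = 83^77 mod 307.
Repeated squaring: 83^2≡135, 83^4≡112, 83^8≡264, 83^16≡7, 83^32≡49, 83^64≡252 (mod 307).
83^77 = 83^(64+8+4+1) ≡ 156 (mod 307).
Check: 156² = 24336 ≡ 83 (mod 307). The two roots are 151 and 156.

151, 156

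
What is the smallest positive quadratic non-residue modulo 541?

(2/541) = −1, so 2 is the smallest positive non-residue mod 541.

2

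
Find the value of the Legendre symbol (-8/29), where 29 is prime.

Euler's criterion: (-8/29) ≡ 21^14 (mod 29).
21^2 ≡ 6 (mod 29)
21^4 ≡ 7 (mod 29)
21^8 ≡ 20 (mod 29)
21^14 = 21^(8+4+2) ≡ 28 (mod 29).
Result is 28 ≡ −1, so (-8/29) = −1.

-1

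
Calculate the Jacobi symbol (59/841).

1

Reciprocity: 59 ≡ 3 and 841 ≡ 1 (mod 4), so (59/841) = +(841/59).
Reduce top mod 59: now compute (15/59).
Reciprocity: 15 ≡ 3 and 59 ≡ 3 (mod 4), so (15/59) = −(59/15).
Reduce top mod 15: now compute (14/15).
Pull out 2: since 15 ≡ 7 (mod 8), (2/15) = +1.
Reciprocity: 7 ≡ 3 and 15 ≡ 3 (mod 4), so (7/15) = −(15/7).
Reduce top mod 7: now compute (1/7).
Reached (1/7) = 1. Collecting the sign flips along the way, the symbol is +1.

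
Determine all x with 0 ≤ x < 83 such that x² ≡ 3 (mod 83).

Since 83 ≡ 3 (mod 4), a square root of 3 is 3^((83+1)/4) = 3^21 mod 83.
Repeated squaring: 3^2≡9, 3^4≡81, 3^8≡4, 3^16≡16 (mod 83).
3^21 = 3^(16+4+1) ≡ 70 (mod 83).
Check: 70² = 4900 ≡ 3 (mod 83). The two roots are 13 and 70.

13, 70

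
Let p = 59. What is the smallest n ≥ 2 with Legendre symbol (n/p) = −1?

2

(2/59) = −1, so 2 is the smallest positive non-residue mod 59.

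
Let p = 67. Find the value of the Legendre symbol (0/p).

0

Top reduces to 0: gcd > 1, so the symbol is 0.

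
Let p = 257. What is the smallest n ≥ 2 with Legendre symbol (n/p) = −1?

(2/257) = +1, so 2 is a residue.
(3/257) = −1, so 3 is the smallest positive non-residue mod 257.

3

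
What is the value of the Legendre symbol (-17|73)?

-1

Euler's criterion: (-17/73) ≡ 56^36 (mod 73).
56^2 ≡ 70 (mod 73)
56^4 ≡ 9 (mod 73)
56^8 ≡ 8 (mod 73)
56^16 ≡ 64 (mod 73)
56^32 ≡ 8 (mod 73)
56^36 = 56^(32+4) ≡ 72 (mod 73).
Result is 72 ≡ −1, so (-17/73) = −1.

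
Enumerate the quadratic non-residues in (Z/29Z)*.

2 3 8 10 11 12 14 15 17 18 19 21 26 27

Square k = 1,…,14 (k and 29−k give the same square):
1²=1, 2²=4, 3²=9, 4²=16, 5²=25, 6²≡7, 7²≡20, 8²≡6, 9²≡23, 10²≡13, 11²≡5, 12²≡28, 13²≡24, 14²≡22 (mod 29).
The residues are {1, 4, 5, 6, 7, 9, 13, 16, 20, 22, 23, 24, 25, 28}; the non-residues are the remaining 14 nonzero classes.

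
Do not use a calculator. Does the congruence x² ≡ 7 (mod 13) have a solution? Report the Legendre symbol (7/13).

-1

Reciprocity: 7 ≡ 3 and 13 ≡ 1 (mod 4), so (7/13) = +(13/7).
Reduce top mod 7: now compute (6/7).
Pull out 2: since 7 ≡ 7 (mod 8), (2/7) = +1.
Reciprocity: 3 ≡ 3 and 7 ≡ 3 (mod 4), so (3/7) = −(7/3).
Reduce top mod 3: now compute (1/3).
Reached (1/3) = 1. Collecting the sign flips along the way, the symbol is -1.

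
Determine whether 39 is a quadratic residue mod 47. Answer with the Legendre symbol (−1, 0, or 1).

Reciprocity: 39 ≡ 3 and 47 ≡ 3 (mod 4), so (39/47) = −(47/39).
Reduce top mod 39: now compute (8/39).
Pull out 2^3: since 39 ≡ 7 (mod 8), (2/39) = +1, so (2/39)^3 = +1.
Reached (1/39) = 1. Collecting the sign flips along the way, the symbol is -1.

-1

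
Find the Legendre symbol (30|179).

Pull out 2: since 179 ≡ 3 (mod 8), (2/179) = -1.
Reciprocity: 15 ≡ 3 and 179 ≡ 3 (mod 4), so (15/179) = −(179/15).
Reduce top mod 15: now compute (14/15).
Pull out 2: since 15 ≡ 7 (mod 8), (2/15) = +1.
Reciprocity: 7 ≡ 3 and 15 ≡ 3 (mod 4), so (7/15) = −(15/7).
Reduce top mod 7: now compute (1/7).
Reached (1/7) = 1. Collecting the sign flips along the way, the symbol is -1.

-1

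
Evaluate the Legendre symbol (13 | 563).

1

Euler's criterion: (13/563) ≡ 13^281 (mod 563).
13^2 ≡ 169 (mod 563)
13^4 ≡ 411 (mod 563)
13^8 ≡ 21 (mod 563)
13^16 ≡ 441 (mod 563)
13^32 ≡ 246 (mod 563)
13^64 ≡ 275 (mod 563)
13^128 ≡ 183 (mod 563)
13^256 ≡ 272 (mod 563)
13^281 = 13^(256+16+8+1) ≡ 1 (mod 563).
Result is 1, so (13/563) = 1.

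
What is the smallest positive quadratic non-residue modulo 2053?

2

(2/2053) = −1, so 2 is the smallest positive non-residue mod 2053.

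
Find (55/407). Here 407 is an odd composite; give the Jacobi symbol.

0

Reciprocity: 55 ≡ 3 and 407 ≡ 3 (mod 4), so (55/407) = −(407/55).
Reduce top mod 55: now compute (22/55).
Pull out 2: since 55 ≡ 7 (mod 8), (2/55) = +1.
Reciprocity: 11 ≡ 3 and 55 ≡ 3 (mod 4), so (11/55) = −(55/11).
Reduce top mod 11: now compute (0/11).
Top reduces to 0: gcd > 1, so the symbol is 0.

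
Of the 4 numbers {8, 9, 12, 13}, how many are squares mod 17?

(8/17) = +1 → QR.
(9/17) = +1 → QR.
(12/17) = -1 → non-residue.
(13/17) = +1 → QR.
Total quadratic residues among the 4: 3.

3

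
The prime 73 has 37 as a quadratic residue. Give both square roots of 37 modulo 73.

73 ≡ 1 (mod 4), so we find a root by search.
Trying successive values, 16² = 256 ≡ 37 (mod 73). The other root is 73 − 16 = 57.

16, 57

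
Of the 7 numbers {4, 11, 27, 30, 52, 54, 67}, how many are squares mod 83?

4

(4/83) = +1 → QR.
(11/83) = +1 → QR.
(27/83) = +1 → QR.
(30/83) = +1 → QR.
(52/83) = -1 → non-residue.
(54/83) = -1 → non-residue.
(67/83) = -1 → non-residue.
Total quadratic residues among the 7: 4.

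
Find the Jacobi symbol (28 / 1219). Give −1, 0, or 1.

-1

Pull out 2^2: since 1219 ≡ 3 (mod 8), (2/1219) = -1, so (2/1219)^2 = +1.
Reciprocity: 7 ≡ 3 and 1219 ≡ 3 (mod 4), so (7/1219) = −(1219/7).
Reduce top mod 7: now compute (1/7).
Reached (1/7) = 1. Collecting the sign flips along the way, the symbol is -1.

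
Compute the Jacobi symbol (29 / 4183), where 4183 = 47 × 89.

Reciprocity: 29 ≡ 1 and 4183 ≡ 3 (mod 4), so (29/4183) = +(4183/29).
Reduce top mod 29: now compute (7/29).
Reciprocity: 7 ≡ 3 and 29 ≡ 1 (mod 4), so (7/29) = +(29/7).
Reduce top mod 7: now compute (1/7).
Reached (1/7) = 1. Collecting the sign flips along the way, the symbol is +1.

1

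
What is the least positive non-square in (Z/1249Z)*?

7

(2/1249) = +1, so 2 is a residue.
(3/1249) = +1, so 3 is a residue.
(4/1249) = +1, so 4 is a residue.
(5/1249) = +1, so 5 is a residue.
(6/1249) = +1, so 6 is a residue.
(7/1249) = −1, so 7 is the smallest positive non-residue mod 1249.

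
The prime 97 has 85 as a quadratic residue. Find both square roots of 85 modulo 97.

97 ≡ 1 (mod 4), so we find a root by search.
Trying successive values, 45² = 2025 ≡ 85 (mod 97). The other root is 97 − 45 = 52.

45, 52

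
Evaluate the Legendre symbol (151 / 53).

First reduce: 151 ≡ 45 (mod 53).
Reciprocity: 45 ≡ 1 and 53 ≡ 1 (mod 4), so (45/53) = +(53/45).
Reduce top mod 45: now compute (8/45).
Pull out 2^3: since 45 ≡ 5 (mod 8), (2/45) = -1, so (2/45)^3 = -1.
Reached (1/45) = 1. Collecting the sign flips along the way, the symbol is -1.

-1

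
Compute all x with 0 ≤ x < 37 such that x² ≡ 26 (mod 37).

37 ≡ 1 (mod 4), so we find a root by search.
Trying successive values, 10² = 100 ≡ 26 (mod 37). The other root is 37 − 10 = 27.

10, 27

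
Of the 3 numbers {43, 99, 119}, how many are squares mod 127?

(43/127) = -1 → non-residue.
(99/127) = +1 → QR.
(119/127) = -1 → non-residue.
Total quadratic residues among the 3: 1.

1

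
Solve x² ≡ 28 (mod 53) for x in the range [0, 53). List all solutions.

53 ≡ 1 (mod 4), so we find a root by search.
Trying successive values, 9² = 81 ≡ 28 (mod 53). The other root is 53 − 9 = 44.

9, 44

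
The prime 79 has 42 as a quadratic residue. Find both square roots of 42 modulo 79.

11, 68

Since 79 ≡ 3 (mod 4), a square root of 42 is 42^((79+1)/4) = 42^20 mod 79.
Repeated squaring: 42^2≡26, 42^4≡44, 42^8≡40, 42^16≡20 (mod 79).
42^20 = 42^(16+4) ≡ 11 (mod 79).
Check: 11² = 121 ≡ 42 (mod 79). The two roots are 11 and 68.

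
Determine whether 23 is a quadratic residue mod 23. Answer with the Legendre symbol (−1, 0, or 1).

First reduce: 23 ≡ 0 (mod 23).
Top reduces to 0: gcd > 1, so the symbol is 0.

0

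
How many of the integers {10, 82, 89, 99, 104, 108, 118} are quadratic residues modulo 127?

(10/127) = -1 → non-residue.
(82/127) = +1 → QR.
(89/127) = -1 → non-residue.
(99/127) = +1 → QR.
(104/127) = +1 → QR.
(108/127) = -1 → non-residue.
(118/127) = -1 → non-residue.
Total quadratic residues among the 7: 3.

3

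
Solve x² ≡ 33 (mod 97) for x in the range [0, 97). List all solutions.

97 ≡ 1 (mod 4), so we find a root by search.
Trying successive values, 18² = 324 ≡ 33 (mod 97). The other root is 97 − 18 = 79.

18, 79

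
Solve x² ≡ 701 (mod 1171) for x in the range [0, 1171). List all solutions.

Since 1171 ≡ 3 (mod 4), a square root of 701 is 701^((1171+1)/4) = 701^293 mod 1171.
Repeated squaring: 701^2≡752, 701^4≡1082, 701^8≡895, 701^16≡61, 701^32≡208, 701^64≡1108, 701^128≡456, 701^256≡669 (mod 1171).
701^293 = 701^(256+32+4+1) ≡ 988 (mod 1171).
Check: 988² = 976144 ≡ 701 (mod 1171). The two roots are 183 and 988.

183, 988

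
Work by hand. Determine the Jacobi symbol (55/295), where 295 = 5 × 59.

0

Reciprocity: 55 ≡ 3 and 295 ≡ 3 (mod 4), so (55/295) = −(295/55).
Reduce top mod 55: now compute (20/55).
Pull out 2^2: since 55 ≡ 7 (mod 8), (2/55) = +1, so (2/55)^2 = +1.
Reciprocity: 5 ≡ 1 and 55 ≡ 3 (mod 4), so (5/55) = +(55/5).
Reduce top mod 5: now compute (0/5).
Top reduces to 0: gcd > 1, so the symbol is 0.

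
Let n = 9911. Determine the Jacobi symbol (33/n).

Reciprocity: 33 ≡ 1 and 9911 ≡ 3 (mod 4), so (33/9911) = +(9911/33).
Reduce top mod 33: now compute (11/33).
Reciprocity: 11 ≡ 3 and 33 ≡ 1 (mod 4), so (11/33) = +(33/11).
Reduce top mod 11: now compute (0/11).
Top reduces to 0: gcd > 1, so the symbol is 0.

0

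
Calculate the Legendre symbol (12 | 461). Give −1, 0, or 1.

-1

Euler's criterion: (12/461) ≡ 12^230 (mod 461).
12^2 ≡ 144 (mod 461)
12^4 ≡ 452 (mod 461)
12^8 ≡ 81 (mod 461)
12^16 ≡ 107 (mod 461)
12^32 ≡ 385 (mod 461)
12^64 ≡ 244 (mod 461)
12^128 ≡ 67 (mod 461)
12^230 = 12^(128+64+32+4+2) ≡ 460 (mod 461).
Result is 460 ≡ −1, so (12/461) = −1.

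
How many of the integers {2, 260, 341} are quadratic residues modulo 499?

0

(2/499) = -1 → non-residue.
(260/499) = -1 → non-residue.
(341/499) = -1 → non-residue.
Total quadratic residues among the 3: 0.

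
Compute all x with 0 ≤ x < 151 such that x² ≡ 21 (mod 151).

25, 126

Since 151 ≡ 3 (mod 4), a square root of 21 is 21^((151+1)/4) = 21^38 mod 151.
Repeated squaring: 21^2≡139, 21^4≡144, 21^8≡49, 21^16≡136, 21^32≡74 (mod 151).
21^38 = 21^(32+4+2) ≡ 25 (mod 151).
Check: 25² = 625 ≡ 21 (mod 151). The two roots are 25 and 126.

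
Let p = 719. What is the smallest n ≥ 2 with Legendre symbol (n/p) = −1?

11

(2/719) = +1, so 2 is a residue.
(3/719) = +1, so 3 is a residue.
(4/719) = +1, so 4 is a residue.
(5/719) = +1, so 5 is a residue.
(6/719) = +1, so 6 is a residue.
(7/719) = +1, so 7 is a residue.
(8/719) = +1, so 8 is a residue.
(9/719) = +1, so 9 is a residue.
(10/719) = +1, so 10 is a residue.
(11/719) = −1, so 11 is the smallest positive non-residue mod 719.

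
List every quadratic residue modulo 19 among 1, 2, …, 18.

1,4,5,6,7,9,11,16,17

Square k = 1,…,9 (k and 19−k give the same square):
1²=1, 2²=4, 3²=9, 4²=16, 5²≡6, 6²≡17, 7²≡11, 8²≡7, 9²≡5 (mod 19).
So the quadratic residues mod 19 are {1, 4, 5, 6, 7, 9, 11, 16, 17}.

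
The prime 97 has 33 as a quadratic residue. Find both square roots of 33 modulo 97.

97 ≡ 1 (mod 4), so we find a root by search.
Trying successive values, 18² = 324 ≡ 33 (mod 97). The other root is 97 − 18 = 79.

18, 79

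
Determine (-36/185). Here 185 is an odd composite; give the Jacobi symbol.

First reduce: -36 ≡ 149 (mod 185).
Reciprocity: 149 ≡ 1 and 185 ≡ 1 (mod 4), so (149/185) = +(185/149).
Reduce top mod 149: now compute (36/149).
Pull out 2^2: since 149 ≡ 5 (mod 8), (2/149) = -1, so (2/149)^2 = +1.
Reciprocity: 9 ≡ 1 and 149 ≡ 1 (mod 4), so (9/149) = +(149/9).
Reduce top mod 9: now compute (5/9).
Reciprocity: 5 ≡ 1 and 9 ≡ 1 (mod 4), so (5/9) = +(9/5).
Reduce top mod 5: now compute (4/5).
Pull out 2^2: since 5 ≡ 5 (mod 8), (2/5) = -1, so (2/5)^2 = +1.
Reached (1/5) = 1. Collecting the sign flips along the way, the symbol is +1.

1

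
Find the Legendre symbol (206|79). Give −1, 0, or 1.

-1

Euler's criterion: (206/79) ≡ 48^39 (mod 79).
48^2 ≡ 13 (mod 79)
48^4 ≡ 11 (mod 79)
48^8 ≡ 42 (mod 79)
48^16 ≡ 26 (mod 79)
48^32 ≡ 44 (mod 79)
48^39 = 48^(32+4+2+1) ≡ 78 (mod 79).
Result is 78 ≡ −1, so (206/79) = −1.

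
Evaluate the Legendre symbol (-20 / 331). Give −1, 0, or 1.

-1

First reduce: -20 ≡ 311 (mod 331).
Reciprocity: 311 ≡ 3 and 331 ≡ 3 (mod 4), so (311/331) = −(331/311).
Reduce top mod 311: now compute (20/311).
Pull out 2^2: since 311 ≡ 7 (mod 8), (2/311) = +1, so (2/311)^2 = +1.
Reciprocity: 5 ≡ 1 and 311 ≡ 3 (mod 4), so (5/311) = +(311/5).
Reduce top mod 5: now compute (1/5).
Reached (1/5) = 1. Collecting the sign flips along the way, the symbol is -1.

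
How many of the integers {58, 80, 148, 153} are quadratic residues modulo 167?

(58/167) = +1 → QR.
(80/167) = -1 → non-residue.
(148/167) = -1 → non-residue.
(153/167) = -1 → non-residue.
Total quadratic residues among the 4: 1.

1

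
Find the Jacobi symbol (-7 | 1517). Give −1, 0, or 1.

First reduce: -7 ≡ 1510 (mod 1517).
Pull out 2: since 1517 ≡ 5 (mod 8), (2/1517) = -1.
Reciprocity: 755 ≡ 3 and 1517 ≡ 1 (mod 4), so (755/1517) = +(1517/755).
Reduce top mod 755: now compute (7/755).
Reciprocity: 7 ≡ 3 and 755 ≡ 3 (mod 4), so (7/755) = −(755/7).
Reduce top mod 7: now compute (6/7).
Pull out 2: since 7 ≡ 7 (mod 8), (2/7) = +1.
Reciprocity: 3 ≡ 3 and 7 ≡ 3 (mod 4), so (3/7) = −(7/3).
Reduce top mod 3: now compute (1/3).
Reached (1/3) = 1. Collecting the sign flips along the way, the symbol is -1.

-1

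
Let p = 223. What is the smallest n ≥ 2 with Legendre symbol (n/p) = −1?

(2/223) = +1, so 2 is a residue.
(3/223) = −1, so 3 is the smallest positive non-residue mod 223.

3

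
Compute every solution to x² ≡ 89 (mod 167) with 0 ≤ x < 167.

16, 151

Since 167 ≡ 3 (mod 4), a square root of 89 is 89^((167+1)/4) = 89^42 mod 167.
Repeated squaring: 89^2≡72, 89^4≡7, 89^8≡49, 89^16≡63, 89^32≡128 (mod 167).
89^42 = 89^(32+8+2) ≡ 16 (mod 167).
Check: 16² = 256 ≡ 89 (mod 167). The two roots are 16 and 151.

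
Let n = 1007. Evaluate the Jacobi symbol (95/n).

Reciprocity: 95 ≡ 3 and 1007 ≡ 3 (mod 4), so (95/1007) = −(1007/95).
Reduce top mod 95: now compute (57/95).
Reciprocity: 57 ≡ 1 and 95 ≡ 3 (mod 4), so (57/95) = +(95/57).
Reduce top mod 57: now compute (38/57).
Pull out 2: since 57 ≡ 1 (mod 8), (2/57) = +1.
Reciprocity: 19 ≡ 3 and 57 ≡ 1 (mod 4), so (19/57) = +(57/19).
Reduce top mod 19: now compute (0/19).
Top reduces to 0: gcd > 1, so the symbol is 0.

0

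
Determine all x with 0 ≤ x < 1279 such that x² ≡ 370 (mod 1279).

109, 1170

Since 1279 ≡ 3 (mod 4), a square root of 370 is 370^((1279+1)/4) = 370^320 mod 1279.
Repeated squaring: 370^2≡47, 370^4≡930, 370^8≡296, 370^16≡644, 370^32≡340, 370^64≡490, 370^128≡927, 370^256≡1120 (mod 1279).
370^320 = 370^(256+64) ≡ 109 (mod 1279).
Check: 109² = 11881 ≡ 370 (mod 1279). The two roots are 109 and 1170.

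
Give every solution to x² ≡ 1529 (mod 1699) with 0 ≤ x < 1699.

Since 1699 ≡ 3 (mod 4), a square root of 1529 is 1529^((1699+1)/4) = 1529^425 mod 1699.
Repeated squaring: 1529^2≡17, 1529^4≡289, 1529^8≡270, 1529^16≡1542, 1529^32≡863, 1529^64≡607, 1529^128≡1465, 1529^256≡388 (mod 1699).
1529^425 = 1529^(256+128+32+8+1) ≡ 562 (mod 1699).
Check: 562² = 315844 ≡ 1529 (mod 1699). The two roots are 562 and 1137.

562, 1137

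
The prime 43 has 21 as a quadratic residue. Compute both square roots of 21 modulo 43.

Since 43 ≡ 3 (mod 4), a square root of 21 is 21^((43+1)/4) = 21^11 mod 43.
Repeated squaring: 21^2≡11, 21^4≡35, 21^8≡21 (mod 43).
21^11 = 21^(8+2+1) ≡ 35 (mod 43).
Check: 35² = 1225 ≡ 21 (mod 43). The two roots are 8 and 35.

8, 35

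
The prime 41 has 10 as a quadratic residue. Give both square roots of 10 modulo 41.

41 ≡ 1 (mod 4), so we find a root by search.
Trying successive values, 16² = 256 ≡ 10 (mod 41). The other root is 41 − 16 = 25.

16, 25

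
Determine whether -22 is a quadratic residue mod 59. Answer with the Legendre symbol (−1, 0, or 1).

-1

First reduce: -22 ≡ 37 (mod 59).
Reciprocity: 37 ≡ 1 and 59 ≡ 3 (mod 4), so (37/59) = +(59/37).
Reduce top mod 37: now compute (22/37).
Pull out 2: since 37 ≡ 5 (mod 8), (2/37) = -1.
Reciprocity: 11 ≡ 3 and 37 ≡ 1 (mod 4), so (11/37) = +(37/11).
Reduce top mod 11: now compute (4/11).
Pull out 2^2: since 11 ≡ 3 (mod 8), (2/11) = -1, so (2/11)^2 = +1.
Reached (1/11) = 1. Collecting the sign flips along the way, the symbol is -1.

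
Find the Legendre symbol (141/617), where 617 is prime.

-1

Euler's criterion: (141/617) ≡ 141^308 (mod 617).
141^2 ≡ 137 (mod 617)
141^4 ≡ 259 (mod 617)
141^8 ≡ 445 (mod 617)
141^16 ≡ 585 (mod 617)
141^32 ≡ 407 (mod 617)
141^64 ≡ 293 (mod 617)
141^128 ≡ 86 (mod 617)
141^256 ≡ 609 (mod 617)
141^308 = 141^(256+32+16+4) ≡ 616 (mod 617).
Result is 616 ≡ −1, so (141/617) = −1.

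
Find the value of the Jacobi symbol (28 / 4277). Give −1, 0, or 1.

Pull out 2^2: since 4277 ≡ 5 (mod 8), (2/4277) = -1, so (2/4277)^2 = +1.
Reciprocity: 7 ≡ 3 and 4277 ≡ 1 (mod 4), so (7/4277) = +(4277/7).
Reduce top mod 7: now compute (0/7).
Top reduces to 0: gcd > 1, so the symbol is 0.

0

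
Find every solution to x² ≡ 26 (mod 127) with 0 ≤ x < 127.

Since 127 ≡ 3 (mod 4), a square root of 26 is 26^((127+1)/4) = 26^32 mod 127.
Repeated squaring: 26^2≡41, 26^4≡30, 26^8≡11, 26^16≡121, 26^32≡36 (mod 127).
26^32 = 26^(32) ≡ 36 (mod 127).
Check: 36² = 1296 ≡ 26 (mod 127). The two roots are 36 and 91.

36, 91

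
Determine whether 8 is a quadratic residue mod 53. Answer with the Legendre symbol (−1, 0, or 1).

Pull out 2^3: since 53 ≡ 5 (mod 8), (2/53) = -1, so (2/53)^3 = -1.
Reached (1/53) = 1. Collecting the sign flips along the way, the symbol is -1.

-1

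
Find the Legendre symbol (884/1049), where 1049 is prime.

-1

Pull out 2^2: since 1049 ≡ 1 (mod 8), (2/1049) = +1, so (2/1049)^2 = +1.
Reciprocity: 221 ≡ 1 and 1049 ≡ 1 (mod 4), so (221/1049) = +(1049/221).
Reduce top mod 221: now compute (165/221).
Reciprocity: 165 ≡ 1 and 221 ≡ 1 (mod 4), so (165/221) = +(221/165).
Reduce top mod 165: now compute (56/165).
Pull out 2^3: since 165 ≡ 5 (mod 8), (2/165) = -1, so (2/165)^3 = -1.
Reciprocity: 7 ≡ 3 and 165 ≡ 1 (mod 4), so (7/165) = +(165/7).
Reduce top mod 7: now compute (4/7).
Pull out 2^2: since 7 ≡ 7 (mod 8), (2/7) = +1, so (2/7)^2 = +1.
Reached (1/7) = 1. Collecting the sign flips along the way, the symbol is -1.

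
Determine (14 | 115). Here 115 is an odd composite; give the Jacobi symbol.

-1

Pull out 2: since 115 ≡ 3 (mod 8), (2/115) = -1.
Reciprocity: 7 ≡ 3 and 115 ≡ 3 (mod 4), so (7/115) = −(115/7).
Reduce top mod 7: now compute (3/7).
Reciprocity: 3 ≡ 3 and 7 ≡ 3 (mod 4), so (3/7) = −(7/3).
Reduce top mod 3: now compute (1/3).
Reached (1/3) = 1. Collecting the sign flips along the way, the symbol is -1.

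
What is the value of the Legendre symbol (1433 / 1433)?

First reduce: 1433 ≡ 0 (mod 1433).
Top reduces to 0: gcd > 1, so the symbol is 0.

0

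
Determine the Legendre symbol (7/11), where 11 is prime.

-1

Euler's criterion: (7/11) ≡ 7^5 (mod 11).
7^2 ≡ 5 (mod 11)
7^4 ≡ 3 (mod 11)
7^5 = 7^(4+1) ≡ 10 (mod 11).
Result is 10 ≡ −1, so (7/11) = −1.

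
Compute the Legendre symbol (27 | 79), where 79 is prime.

-1

Reciprocity: 27 ≡ 3 and 79 ≡ 3 (mod 4), so (27/79) = −(79/27).
Reduce top mod 27: now compute (25/27).
Reciprocity: 25 ≡ 1 and 27 ≡ 3 (mod 4), so (25/27) = +(27/25).
Reduce top mod 25: now compute (2/25).
Pull out 2: since 25 ≡ 1 (mod 8), (2/25) = +1.
Reached (1/25) = 1. Collecting the sign flips along the way, the symbol is -1.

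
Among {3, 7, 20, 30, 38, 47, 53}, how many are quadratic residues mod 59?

4

(3/59) = +1 → QR.
(7/59) = +1 → QR.
(20/59) = +1 → QR.
(30/59) = -1 → non-residue.
(38/59) = -1 → non-residue.
(47/59) = -1 → non-residue.
(53/59) = +1 → QR.
Total quadratic residues among the 7: 4.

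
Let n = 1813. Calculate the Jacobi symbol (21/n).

0

Reciprocity: 21 ≡ 1 and 1813 ≡ 1 (mod 4), so (21/1813) = +(1813/21).
Reduce top mod 21: now compute (7/21).
Reciprocity: 7 ≡ 3 and 21 ≡ 1 (mod 4), so (7/21) = +(21/7).
Reduce top mod 7: now compute (0/7).
Top reduces to 0: gcd > 1, so the symbol is 0.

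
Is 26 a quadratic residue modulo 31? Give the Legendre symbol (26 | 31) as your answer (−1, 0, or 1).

Euler's criterion: (26/31) ≡ 26^15 (mod 31).
26^2 ≡ 25 (mod 31)
26^4 ≡ 5 (mod 31)
26^8 ≡ 25 (mod 31)
26^15 = 26^(8+4+2+1) ≡ 30 (mod 31).
Result is 30 ≡ −1, so (26/31) = −1.

-1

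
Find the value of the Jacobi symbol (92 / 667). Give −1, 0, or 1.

0

Pull out 2^2: since 667 ≡ 3 (mod 8), (2/667) = -1, so (2/667)^2 = +1.
Reciprocity: 23 ≡ 3 and 667 ≡ 3 (mod 4), so (23/667) = −(667/23).
Reduce top mod 23: now compute (0/23).
Top reduces to 0: gcd > 1, so the symbol is 0.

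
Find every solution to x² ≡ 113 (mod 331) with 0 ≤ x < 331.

Since 331 ≡ 3 (mod 4), a square root of 113 is 113^((331+1)/4) = 113^83 mod 331.
Repeated squaring: 113^2≡191, 113^4≡71, 113^8≡76, 113^16≡149, 113^32≡24, 113^64≡245 (mod 331).
113^83 = 113^(64+16+2+1) ≡ 171 (mod 331).
Check: 171² = 29241 ≡ 113 (mod 331). The two roots are 160 and 171.

160, 171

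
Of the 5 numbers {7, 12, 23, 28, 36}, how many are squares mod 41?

2

(7/41) = -1 → non-residue.
(12/41) = -1 → non-residue.
(23/41) = +1 → QR.
(28/41) = -1 → non-residue.
(36/41) = +1 → QR.
Total quadratic residues among the 5: 2.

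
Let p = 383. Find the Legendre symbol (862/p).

Euler's criterion: (862/383) ≡ 96^191 (mod 383).
96^2 ≡ 24 (mod 383)
96^4 ≡ 193 (mod 383)
96^8 ≡ 98 (mod 383)
96^16 ≡ 29 (mod 383)
96^32 ≡ 75 (mod 383)
96^64 ≡ 263 (mod 383)
96^128 ≡ 229 (mod 383)
96^191 = 96^(128+32+16+8+4+2+1) ≡ 1 (mod 383).
Result is 1, so (862/383) = 1.

1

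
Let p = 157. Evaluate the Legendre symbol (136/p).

-1

Pull out 2^3: since 157 ≡ 5 (mod 8), (2/157) = -1, so (2/157)^3 = -1.
Reciprocity: 17 ≡ 1 and 157 ≡ 1 (mod 4), so (17/157) = +(157/17).
Reduce top mod 17: now compute (4/17).
Pull out 2^2: since 17 ≡ 1 (mod 8), (2/17) = +1, so (2/17)^2 = +1.
Reached (1/17) = 1. Collecting the sign flips along the way, the symbol is -1.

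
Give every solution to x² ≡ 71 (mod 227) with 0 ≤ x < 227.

57, 170

Since 227 ≡ 3 (mod 4), a square root of 71 is 71^((227+1)/4) = 71^57 mod 227.
Repeated squaring: 71^2≡47, 71^4≡166, 71^8≡89, 71^16≡203, 71^32≡122 (mod 227).
71^57 = 71^(32+16+8+1) ≡ 57 (mod 227).
Check: 57² = 3249 ≡ 71 (mod 227). The two roots are 57 and 170.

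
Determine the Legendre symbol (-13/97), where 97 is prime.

Euler's criterion: (-13/97) ≡ 84^48 (mod 97).
84^2 ≡ 72 (mod 97)
84^4 ≡ 43 (mod 97)
84^8 ≡ 6 (mod 97)
84^16 ≡ 36 (mod 97)
84^32 ≡ 35 (mod 97)
84^48 = 84^(32+16) ≡ 96 (mod 97).
Result is 96 ≡ −1, so (-13/97) = −1.

-1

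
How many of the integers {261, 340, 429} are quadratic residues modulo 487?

(261/487) = +1 → QR.
(340/487) = +1 → QR.
(429/487) = -1 → non-residue.
Total quadratic residues among the 3: 2.

2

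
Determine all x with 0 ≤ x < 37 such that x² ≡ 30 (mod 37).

17, 20

37 ≡ 1 (mod 4), so we find a root by search.
Trying successive values, 17² = 289 ≡ 30 (mod 37). The other root is 37 − 17 = 20.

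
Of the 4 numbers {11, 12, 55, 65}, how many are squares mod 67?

(11/67) = -1 → non-residue.
(12/67) = -1 → non-residue.
(55/67) = +1 → QR.
(65/67) = +1 → QR.
Total quadratic residues among the 4: 2.

2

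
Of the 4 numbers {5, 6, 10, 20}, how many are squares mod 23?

(5/23) = -1 → non-residue.
(6/23) = +1 → QR.
(10/23) = -1 → non-residue.
(20/23) = -1 → non-residue.
Total quadratic residues among the 4: 1.

1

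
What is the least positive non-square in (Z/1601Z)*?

3

(2/1601) = +1, so 2 is a residue.
(3/1601) = −1, so 3 is the smallest positive non-residue mod 1601.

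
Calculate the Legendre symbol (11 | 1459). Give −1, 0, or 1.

Reciprocity: 11 ≡ 3 and 1459 ≡ 3 (mod 4), so (11/1459) = −(1459/11).
Reduce top mod 11: now compute (7/11).
Reciprocity: 7 ≡ 3 and 11 ≡ 3 (mod 4), so (7/11) = −(11/7).
Reduce top mod 7: now compute (4/7).
Pull out 2^2: since 7 ≡ 7 (mod 8), (2/7) = +1, so (2/7)^2 = +1.
Reached (1/7) = 1. Collecting the sign flips along the way, the symbol is +1.

1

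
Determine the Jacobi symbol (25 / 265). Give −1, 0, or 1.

0

Reciprocity: 25 ≡ 1 and 265 ≡ 1 (mod 4), so (25/265) = +(265/25).
Reduce top mod 25: now compute (15/25).
Reciprocity: 15 ≡ 3 and 25 ≡ 1 (mod 4), so (15/25) = +(25/15).
Reduce top mod 15: now compute (10/15).
Pull out 2: since 15 ≡ 7 (mod 8), (2/15) = +1.
Reciprocity: 5 ≡ 1 and 15 ≡ 3 (mod 4), so (5/15) = +(15/5).
Reduce top mod 5: now compute (0/5).
Top reduces to 0: gcd > 1, so the symbol is 0.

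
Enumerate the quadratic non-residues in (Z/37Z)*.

2,5,6,8,13,14,15,17,18,19,20,22,23,24,29,31,32,35

Square k = 1,…,18 (k and 37−k give the same square):
1²=1, 2²=4, 3²=9, 4²=16, 5²=25, 6²=36, 7²≡12, 8²≡27, 9²≡7, 10²≡26, 11²≡10, 12²≡33, 13²≡21, 14²≡11, 15²≡3, 16²≡34, 17²≡30, 18²≡28 (mod 37).
The residues are {1, 3, 4, 7, 9, 10, 11, 12, 16, 21, 25, 26, 27, 28, 30, 33, 34, 36}; the non-residues are the remaining 18 nonzero classes.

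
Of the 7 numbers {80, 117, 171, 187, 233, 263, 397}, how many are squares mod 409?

(80/409) = +1 → QR.
(117/409) = -1 → non-residue.
(171/409) = -1 → non-residue.
(187/409) = -1 → non-residue.
(233/409) = -1 → non-residue.
(263/409) = -1 → non-residue.
(397/409) = +1 → QR.
Total quadratic residues among the 7: 2.

2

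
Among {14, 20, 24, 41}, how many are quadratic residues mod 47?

(14/47) = +1 → QR.
(20/47) = -1 → non-residue.
(24/47) = +1 → QR.
(41/47) = -1 → non-residue.
Total quadratic residues among the 4: 2.

2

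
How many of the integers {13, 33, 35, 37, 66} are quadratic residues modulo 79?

1

(13/79) = +1 → QR.
(33/79) = -1 → non-residue.
(35/79) = -1 → non-residue.
(37/79) = -1 → non-residue.
(66/79) = -1 → non-residue.
Total quadratic residues among the 5: 1.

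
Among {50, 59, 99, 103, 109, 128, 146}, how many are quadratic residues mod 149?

1

(50/149) = -1 → non-residue.
(59/149) = -1 → non-residue.
(99/149) = -1 → non-residue.
(103/149) = +1 → QR.
(109/149) = -1 → non-residue.
(128/149) = -1 → non-residue.
(146/149) = -1 → non-residue.
Total quadratic residues among the 7: 1.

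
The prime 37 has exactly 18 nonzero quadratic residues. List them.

1, 3, 4, 7, 9, 10, 11, 12, 16, 21, 25, 26, 27, 28, 30, 33, 34, 36

Square k = 1,…,18 (k and 37−k give the same square):
1²=1, 2²=4, 3²=9, 4²=16, 5²=25, 6²=36, 7²≡12, 8²≡27, 9²≡7, 10²≡26, 11²≡10, 12²≡33, 13²≡21, 14²≡11, 15²≡3, 16²≡34, 17²≡30, 18²≡28 (mod 37).
So the quadratic residues mod 37 are {1, 3, 4, 7, 9, 10, 11, 12, 16, 21, 25, 26, 27, 28, 30, 33, 34, 36}.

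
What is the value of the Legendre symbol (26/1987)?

1

Pull out 2: since 1987 ≡ 3 (mod 8), (2/1987) = -1.
Reciprocity: 13 ≡ 1 and 1987 ≡ 3 (mod 4), so (13/1987) = +(1987/13).
Reduce top mod 13: now compute (11/13).
Reciprocity: 11 ≡ 3 and 13 ≡ 1 (mod 4), so (11/13) = +(13/11).
Reduce top mod 11: now compute (2/11).
Pull out 2: since 11 ≡ 3 (mod 8), (2/11) = -1.
Reached (1/11) = 1. Collecting the sign flips along the way, the symbol is +1.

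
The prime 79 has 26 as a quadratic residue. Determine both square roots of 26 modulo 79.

Since 79 ≡ 3 (mod 4), a square root of 26 is 26^((79+1)/4) = 26^20 mod 79.
Repeated squaring: 26^2≡44, 26^4≡40, 26^8≡20, 26^16≡5 (mod 79).
26^20 = 26^(16+4) ≡ 42 (mod 79).
Check: 42² = 1764 ≡ 26 (mod 79). The two roots are 37 and 42.

37, 42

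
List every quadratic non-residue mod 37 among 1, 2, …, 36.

Square k = 1,…,18 (k and 37−k give the same square):
1²=1, 2²=4, 3²=9, 4²=16, 5²=25, 6²=36, 7²≡12, 8²≡27, 9²≡7, 10²≡26, 11²≡10, 12²≡33, 13²≡21, 14²≡11, 15²≡3, 16²≡34, 17²≡30, 18²≡28 (mod 37).
The residues are {1, 3, 4, 7, 9, 10, 11, 12, 16, 21, 25, 26, 27, 28, 30, 33, 34, 36}; the non-residues are the remaining 18 nonzero classes.

2,5,6,8,13,14,15,17,18,19,20,22,23,24,29,31,32,35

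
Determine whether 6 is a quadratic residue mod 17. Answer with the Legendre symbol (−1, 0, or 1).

Euler's criterion: (6/17) ≡ 6^8 (mod 17).
6^2 ≡ 2 (mod 17)
6^4 ≡ 4 (mod 17)
6^8 ≡ 16 (mod 17)
6^8 = 6^(8) ≡ 16 (mod 17).
Result is 16 ≡ −1, so (6/17) = −1.

-1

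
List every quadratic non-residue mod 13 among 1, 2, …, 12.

Square k = 1,…,6 (k and 13−k give the same square):
1²=1, 2²=4, 3²=9, 4²≡3, 5²≡12, 6²≡10 (mod 13).
The residues are {1, 3, 4, 9, 10, 12}; the non-residues are the remaining 6 nonzero classes.

2 5 6 7 8 11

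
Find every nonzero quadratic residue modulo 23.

Square k = 1,…,11 (k and 23−k give the same square):
1²=1, 2²=4, 3²=9, 4²=16, 5²≡2, 6²≡13, 7²≡3, 8²≡18, 9²≡12, 10²≡8, 11²≡6 (mod 23).
So the quadratic residues mod 23 are {1, 2, 3, 4, 6, 8, 9, 12, 13, 16, 18}.

1, 2, 3, 4, 6, 8, 9, 12, 13, 16, 18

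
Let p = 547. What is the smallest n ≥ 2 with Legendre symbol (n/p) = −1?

2

(2/547) = −1, so 2 is the smallest positive non-residue mod 547.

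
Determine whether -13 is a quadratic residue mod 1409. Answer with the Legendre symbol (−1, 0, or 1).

-1

First reduce: -13 ≡ 1396 (mod 1409).
Pull out 2^2: since 1409 ≡ 1 (mod 8), (2/1409) = +1, so (2/1409)^2 = +1.
Reciprocity: 349 ≡ 1 and 1409 ≡ 1 (mod 4), so (349/1409) = +(1409/349).
Reduce top mod 349: now compute (13/349).
Reciprocity: 13 ≡ 1 and 349 ≡ 1 (mod 4), so (13/349) = +(349/13).
Reduce top mod 13: now compute (11/13).
Reciprocity: 11 ≡ 3 and 13 ≡ 1 (mod 4), so (11/13) = +(13/11).
Reduce top mod 11: now compute (2/11).
Pull out 2: since 11 ≡ 3 (mod 8), (2/11) = -1.
Reached (1/11) = 1. Collecting the sign flips along the way, the symbol is -1.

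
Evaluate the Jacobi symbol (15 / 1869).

0

Reciprocity: 15 ≡ 3 and 1869 ≡ 1 (mod 4), so (15/1869) = +(1869/15).
Reduce top mod 15: now compute (9/15).
Reciprocity: 9 ≡ 1 and 15 ≡ 3 (mod 4), so (9/15) = +(15/9).
Reduce top mod 9: now compute (6/9).
Pull out 2: since 9 ≡ 1 (mod 8), (2/9) = +1.
Reciprocity: 3 ≡ 3 and 9 ≡ 1 (mod 4), so (3/9) = +(9/3).
Reduce top mod 3: now compute (0/3).
Top reduces to 0: gcd > 1, so the symbol is 0.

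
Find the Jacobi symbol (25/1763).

1

Reciprocity: 25 ≡ 1 and 1763 ≡ 3 (mod 4), so (25/1763) = +(1763/25).
Reduce top mod 25: now compute (13/25).
Reciprocity: 13 ≡ 1 and 25 ≡ 1 (mod 4), so (13/25) = +(25/13).
Reduce top mod 13: now compute (12/13).
Pull out 2^2: since 13 ≡ 5 (mod 8), (2/13) = -1, so (2/13)^2 = +1.
Reciprocity: 3 ≡ 3 and 13 ≡ 1 (mod 4), so (3/13) = +(13/3).
Reduce top mod 3: now compute (1/3).
Reached (1/3) = 1. Collecting the sign flips along the way, the symbol is +1.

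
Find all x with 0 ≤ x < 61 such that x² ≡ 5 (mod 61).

61 ≡ 1 (mod 4), so we find a root by search.
Trying successive values, 26² = 676 ≡ 5 (mod 61). The other root is 61 − 26 = 35.

26, 35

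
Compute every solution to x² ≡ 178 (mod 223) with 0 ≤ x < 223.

Since 223 ≡ 3 (mod 4), a square root of 178 is 178^((223+1)/4) = 178^56 mod 223.
Repeated squaring: 178^2≡18, 178^4≡101, 178^8≡166, 178^16≡127, 178^32≡73 (mod 223).
178^56 = 178^(32+16+8) ≡ 63 (mod 223).
Check: 63² = 3969 ≡ 178 (mod 223). The two roots are 63 and 160.

63, 160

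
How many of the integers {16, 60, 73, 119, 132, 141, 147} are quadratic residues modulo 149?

4

(16/149) = +1 → QR.
(60/149) = -1 → non-residue.
(73/149) = +1 → QR.
(119/149) = +1 → QR.
(132/149) = +1 → QR.
(141/149) = -1 → non-residue.
(147/149) = -1 → non-residue.
Total quadratic residues among the 7: 4.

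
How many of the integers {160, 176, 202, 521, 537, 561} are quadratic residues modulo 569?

4

(160/569) = +1 → QR.
(176/569) = -1 → non-residue.
(202/569) = +1 → QR.
(521/569) = -1 → non-residue.
(537/569) = +1 → QR.
(561/569) = +1 → QR.
Total quadratic residues among the 6: 4.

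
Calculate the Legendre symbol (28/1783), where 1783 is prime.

1

Pull out 2^2: since 1783 ≡ 7 (mod 8), (2/1783) = +1, so (2/1783)^2 = +1.
Reciprocity: 7 ≡ 3 and 1783 ≡ 3 (mod 4), so (7/1783) = −(1783/7).
Reduce top mod 7: now compute (5/7).
Reciprocity: 5 ≡ 1 and 7 ≡ 3 (mod 4), so (5/7) = +(7/5).
Reduce top mod 5: now compute (2/5).
Pull out 2: since 5 ≡ 5 (mod 8), (2/5) = -1.
Reached (1/5) = 1. Collecting the sign flips along the way, the symbol is +1.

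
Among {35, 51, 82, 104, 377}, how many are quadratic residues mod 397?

(35/397) = +1 → QR.
(51/397) = -1 → non-residue.
(82/397) = +1 → QR.
(104/397) = +1 → QR.
(377/397) = -1 → non-residue.
Total quadratic residues among the 5: 3.

3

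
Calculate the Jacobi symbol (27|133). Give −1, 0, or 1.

1

Reciprocity: 27 ≡ 3 and 133 ≡ 1 (mod 4), so (27/133) = +(133/27).
Reduce top mod 27: now compute (25/27).
Reciprocity: 25 ≡ 1 and 27 ≡ 3 (mod 4), so (25/27) = +(27/25).
Reduce top mod 25: now compute (2/25).
Pull out 2: since 25 ≡ 1 (mod 8), (2/25) = +1.
Reached (1/25) = 1. Collecting the sign flips along the way, the symbol is +1.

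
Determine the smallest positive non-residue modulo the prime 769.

(2/769) = +1, so 2 is a residue.
(3/769) = +1, so 3 is a residue.
(4/769) = +1, so 4 is a residue.
(5/769) = +1, so 5 is a residue.
(6/769) = +1, so 6 is a residue.
(7/769) = −1, so 7 is the smallest positive non-residue mod 769.

7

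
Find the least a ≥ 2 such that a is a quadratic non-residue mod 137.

3

(2/137) = +1, so 2 is a residue.
(3/137) = −1, so 3 is the smallest positive non-residue mod 137.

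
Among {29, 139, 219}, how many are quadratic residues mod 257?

2

(29/257) = +1 → QR.
(139/257) = +1 → QR.
(219/257) = -1 → non-residue.
Total quadratic residues among the 3: 2.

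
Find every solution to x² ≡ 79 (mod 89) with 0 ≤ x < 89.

89 ≡ 1 (mod 4), so we find a root by search.
Trying successive values, 41² = 1681 ≡ 79 (mod 89). The other root is 89 − 41 = 48.

41, 48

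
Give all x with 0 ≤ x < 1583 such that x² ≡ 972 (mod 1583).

Since 1583 ≡ 3 (mod 4), a square root of 972 is 972^((1583+1)/4) = 972^396 mod 1583.
Repeated squaring: 972^2≡1316, 972^4≡54, 972^8≡1333, 972^16≡763, 972^32≡1208, 972^64≡1321, 972^128≡575, 972^256≡1361 (mod 1583).
972^396 = 972^(256+128+8+4) ≡ 621 (mod 1583).
Check: 621² = 385641 ≡ 972 (mod 1583). The two roots are 621 and 962.

621, 962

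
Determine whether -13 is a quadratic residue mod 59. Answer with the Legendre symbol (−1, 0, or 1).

1

Euler's criterion: (-13/59) ≡ 46^29 (mod 59).
46^2 ≡ 51 (mod 59)
46^4 ≡ 5 (mod 59)
46^8 ≡ 25 (mod 59)
46^16 ≡ 35 (mod 59)
46^29 = 46^(16+8+4+1) ≡ 1 (mod 59).
Result is 1, so (-13/59) = 1.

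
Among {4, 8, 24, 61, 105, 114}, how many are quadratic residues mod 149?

4

(4/149) = +1 → QR.
(8/149) = -1 → non-residue.
(24/149) = +1 → QR.
(61/149) = +1 → QR.
(105/149) = -1 → non-residue.
(114/149) = +1 → QR.
Total quadratic residues among the 6: 4.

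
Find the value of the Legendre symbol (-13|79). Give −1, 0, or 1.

First reduce: -13 ≡ 66 (mod 79).
Pull out 2: since 79 ≡ 7 (mod 8), (2/79) = +1.
Reciprocity: 33 ≡ 1 and 79 ≡ 3 (mod 4), so (33/79) = +(79/33).
Reduce top mod 33: now compute (13/33).
Reciprocity: 13 ≡ 1 and 33 ≡ 1 (mod 4), so (13/33) = +(33/13).
Reduce top mod 13: now compute (7/13).
Reciprocity: 7 ≡ 3 and 13 ≡ 1 (mod 4), so (7/13) = +(13/7).
Reduce top mod 7: now compute (6/7).
Pull out 2: since 7 ≡ 7 (mod 8), (2/7) = +1.
Reciprocity: 3 ≡ 3 and 7 ≡ 3 (mod 4), so (3/7) = −(7/3).
Reduce top mod 3: now compute (1/3).
Reached (1/3) = 1. Collecting the sign flips along the way, the symbol is -1.

-1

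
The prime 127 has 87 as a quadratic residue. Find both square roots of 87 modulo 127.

Since 127 ≡ 3 (mod 4), a square root of 87 is 87^((127+1)/4) = 87^32 mod 127.
Repeated squaring: 87^2≡76, 87^4≡61, 87^8≡38, 87^16≡47, 87^32≡50 (mod 127).
87^32 = 87^(32) ≡ 50 (mod 127).
Check: 50² = 2500 ≡ 87 (mod 127). The two roots are 50 and 77.

50, 77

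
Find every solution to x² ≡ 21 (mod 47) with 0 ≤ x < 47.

16, 31

Since 47 ≡ 3 (mod 4), a square root of 21 is 21^((47+1)/4) = 21^12 mod 47.
Repeated squaring: 21^2≡18, 21^4≡42, 21^8≡25 (mod 47).
21^12 = 21^(8+4) ≡ 16 (mod 47).
Check: 16² = 256 ≡ 21 (mod 47). The two roots are 16 and 31.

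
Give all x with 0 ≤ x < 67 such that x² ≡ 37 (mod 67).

Since 67 ≡ 3 (mod 4), a square root of 37 is 37^((67+1)/4) = 37^17 mod 67.
Repeated squaring: 37^2≡29, 37^4≡37, 37^8≡29, 37^16≡37 (mod 67).
37^17 = 37^(16+1) ≡ 29 (mod 67).
Check: 29² = 841 ≡ 37 (mod 67). The two roots are 29 and 38.

29, 38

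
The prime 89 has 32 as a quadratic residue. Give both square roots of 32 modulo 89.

89 ≡ 1 (mod 4), so we find a root by search.
Trying successive values, 11² = 121 ≡ 32 (mod 89). The other root is 89 − 11 = 78.

11, 78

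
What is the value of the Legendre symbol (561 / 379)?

-1

First reduce: 561 ≡ 182 (mod 379).
Pull out 2: since 379 ≡ 3 (mod 8), (2/379) = -1.
Reciprocity: 91 ≡ 3 and 379 ≡ 3 (mod 4), so (91/379) = −(379/91).
Reduce top mod 91: now compute (15/91).
Reciprocity: 15 ≡ 3 and 91 ≡ 3 (mod 4), so (15/91) = −(91/15).
Reduce top mod 15: now compute (1/15).
Reached (1/15) = 1. Collecting the sign flips along the way, the symbol is -1.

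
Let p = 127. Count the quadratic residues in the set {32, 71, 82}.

(32/127) = +1 → QR.
(71/127) = +1 → QR.
(82/127) = +1 → QR.
Total quadratic residues among the 3: 3.

3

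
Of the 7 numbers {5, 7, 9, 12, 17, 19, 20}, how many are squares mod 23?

(5/23) = -1 → non-residue.
(7/23) = -1 → non-residue.
(9/23) = +1 → QR.
(12/23) = +1 → QR.
(17/23) = -1 → non-residue.
(19/23) = -1 → non-residue.
(20/23) = -1 → non-residue.
Total quadratic residues among the 7: 2.

2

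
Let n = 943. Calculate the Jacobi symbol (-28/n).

-1

First reduce: -28 ≡ 915 (mod 943).
Reciprocity: 915 ≡ 3 and 943 ≡ 3 (mod 4), so (915/943) = −(943/915).
Reduce top mod 915: now compute (28/915).
Pull out 2^2: since 915 ≡ 3 (mod 8), (2/915) = -1, so (2/915)^2 = +1.
Reciprocity: 7 ≡ 3 and 915 ≡ 3 (mod 4), so (7/915) = −(915/7).
Reduce top mod 7: now compute (5/7).
Reciprocity: 5 ≡ 1 and 7 ≡ 3 (mod 4), so (5/7) = +(7/5).
Reduce top mod 5: now compute (2/5).
Pull out 2: since 5 ≡ 5 (mod 8), (2/5) = -1.
Reached (1/5) = 1. Collecting the sign flips along the way, the symbol is -1.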